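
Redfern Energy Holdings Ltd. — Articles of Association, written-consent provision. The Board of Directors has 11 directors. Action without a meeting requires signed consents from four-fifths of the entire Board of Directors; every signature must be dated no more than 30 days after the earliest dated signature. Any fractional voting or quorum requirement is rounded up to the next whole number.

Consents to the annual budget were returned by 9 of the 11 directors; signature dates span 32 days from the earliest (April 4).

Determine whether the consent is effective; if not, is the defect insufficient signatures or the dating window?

Not effective — dating-window requirement not satisfied.

Signatures required: four-fifths of 11 — 4/5 of 11 = 8.80, rounded up to 9, so 9 needed; 9 signed. Sufficient.
Dating window: the latest signature is 32 days after the earliest; the limit is 30 days. Outside the window.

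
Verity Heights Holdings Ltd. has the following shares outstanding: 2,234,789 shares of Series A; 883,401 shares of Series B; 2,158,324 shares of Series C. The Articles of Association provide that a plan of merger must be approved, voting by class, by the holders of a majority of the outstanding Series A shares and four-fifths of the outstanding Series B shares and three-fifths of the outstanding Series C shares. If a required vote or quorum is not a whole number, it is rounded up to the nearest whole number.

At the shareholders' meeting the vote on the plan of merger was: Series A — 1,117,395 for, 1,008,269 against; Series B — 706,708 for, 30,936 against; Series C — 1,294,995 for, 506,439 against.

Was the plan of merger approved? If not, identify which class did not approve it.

Not approved — the Series B shares did not give the required vote.

Series A: a majority of 2234789 is 1117395; 1,117,395 required, 1,117,395 in favor — approved.
Series B: 4/5 of 883401 = 706720.80, rounded up to 706721; 706,721 required, 706,708 in favor — not approved.
Series C: 3/5 of 2158324 = 1294994.40, rounded up to 1294995; 1,294,995 required, 1,294,995 in favor — approved.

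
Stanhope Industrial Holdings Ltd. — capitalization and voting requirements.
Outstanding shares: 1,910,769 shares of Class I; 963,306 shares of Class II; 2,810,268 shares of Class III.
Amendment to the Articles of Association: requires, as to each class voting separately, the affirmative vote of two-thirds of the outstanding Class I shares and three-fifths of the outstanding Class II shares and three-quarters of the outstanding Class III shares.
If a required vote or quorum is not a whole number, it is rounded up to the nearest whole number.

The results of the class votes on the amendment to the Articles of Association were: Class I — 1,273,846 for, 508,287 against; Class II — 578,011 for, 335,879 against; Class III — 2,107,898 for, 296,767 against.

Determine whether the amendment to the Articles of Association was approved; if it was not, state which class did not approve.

Approved — every class gave the required vote.

Class I: 2/3 of 1910769 = 1273846; 1,273,846 required, 1,273,846 in favor — approved.
Class II: 3/5 of 963306 = 577983.60, rounded up to 577984; 577,984 required, 578,011 in favor — approved.
Class III: 3/4 of 2810268 = 2107701; 2,107,701 required, 2,107,898 in favor — approved.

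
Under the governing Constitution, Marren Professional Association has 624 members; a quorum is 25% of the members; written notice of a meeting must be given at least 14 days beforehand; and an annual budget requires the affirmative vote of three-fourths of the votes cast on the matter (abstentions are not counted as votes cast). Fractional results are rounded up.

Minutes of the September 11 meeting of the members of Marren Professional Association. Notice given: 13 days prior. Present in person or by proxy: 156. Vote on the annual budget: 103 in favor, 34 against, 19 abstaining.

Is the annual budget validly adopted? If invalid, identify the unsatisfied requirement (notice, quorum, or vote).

Notice: 13 days given; 14 required. Not satisfied.
Quorum: 25% of 624 = 156; 156 present. Satisfied.
Vote: requires three-fourths of the votes cast (156 − 19 abstaining = 137); 3/4 of 137 = 102.75, rounded up to 103, so 103 needed; 103 in favor. Satisfied.

Invalid — notice requirement not satisfied.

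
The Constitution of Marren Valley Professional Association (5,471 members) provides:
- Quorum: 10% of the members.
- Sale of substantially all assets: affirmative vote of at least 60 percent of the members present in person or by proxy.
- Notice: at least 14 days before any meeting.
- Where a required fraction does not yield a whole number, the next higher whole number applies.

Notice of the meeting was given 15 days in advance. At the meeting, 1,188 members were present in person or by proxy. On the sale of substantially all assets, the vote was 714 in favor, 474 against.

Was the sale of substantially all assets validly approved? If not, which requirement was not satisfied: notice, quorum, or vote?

Valid — all requirements satisfied.

Notice: 15 days given; 14 required. Satisfied.
Quorum: 10% of 5,471 = 547.10, rounded up to 548; 1,188 present. Satisfied.
Vote: requires three-fifths of those present (1,188); 3/5 of 1188 = 712.80, rounded up to 713, so 713 needed; 714 in favor. Satisfied.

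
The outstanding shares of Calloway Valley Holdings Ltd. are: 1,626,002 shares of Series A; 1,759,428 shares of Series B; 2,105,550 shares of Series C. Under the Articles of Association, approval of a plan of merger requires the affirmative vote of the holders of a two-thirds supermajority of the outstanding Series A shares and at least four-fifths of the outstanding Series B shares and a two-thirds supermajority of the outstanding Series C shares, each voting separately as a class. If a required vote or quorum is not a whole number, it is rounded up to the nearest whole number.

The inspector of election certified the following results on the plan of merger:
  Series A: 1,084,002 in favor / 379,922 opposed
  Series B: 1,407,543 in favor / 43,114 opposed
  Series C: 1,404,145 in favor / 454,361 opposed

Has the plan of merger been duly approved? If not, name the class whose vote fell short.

Approved — every class gave the required vote.

Series A: 2/3 of 1626002 = 1084001.33, rounded up to 1084002; 1,084,002 required, 1,084,002 in favor — approved.
Series B: 4/5 of 1759428 = 1407542.40, rounded up to 1407543; 1,407,543 required, 1,407,543 in favor — approved.
Series C: 2/3 of 2105550 = 1403700; 1,403,700 required, 1,404,145 in favor — approved.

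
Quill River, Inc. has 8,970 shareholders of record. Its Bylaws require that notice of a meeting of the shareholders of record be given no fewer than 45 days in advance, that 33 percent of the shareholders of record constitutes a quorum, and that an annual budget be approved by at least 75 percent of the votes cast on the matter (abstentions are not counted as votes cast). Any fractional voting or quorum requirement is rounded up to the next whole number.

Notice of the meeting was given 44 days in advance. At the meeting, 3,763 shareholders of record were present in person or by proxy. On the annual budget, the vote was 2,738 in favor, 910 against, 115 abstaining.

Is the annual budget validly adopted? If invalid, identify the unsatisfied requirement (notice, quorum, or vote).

Invalid — notice requirement not satisfied.

Notice: 44 days given; 45 required. Not satisfied.
Quorum: 33% of 8,970 = 2,960.10, rounded up to 2,961; 3,763 present. Satisfied.
Vote: requires three-fourths of the votes cast (3,763 − 115 abstaining = 3,648); 3/4 of 3648 = 2736, so 2,736 needed; 2,738 in favor. Satisfied.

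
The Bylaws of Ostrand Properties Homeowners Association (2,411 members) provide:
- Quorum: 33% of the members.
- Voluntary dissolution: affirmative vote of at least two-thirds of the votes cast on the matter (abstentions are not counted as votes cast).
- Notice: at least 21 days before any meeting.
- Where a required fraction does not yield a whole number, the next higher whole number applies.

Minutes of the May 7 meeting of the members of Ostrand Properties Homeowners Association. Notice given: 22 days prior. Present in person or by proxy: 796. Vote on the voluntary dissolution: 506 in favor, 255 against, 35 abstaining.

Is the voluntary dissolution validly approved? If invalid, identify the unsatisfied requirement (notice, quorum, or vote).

Notice: 22 days given; 21 required. Satisfied.
Quorum: 33% of 2,411 = 795.63, rounded up to 796; 796 present. Satisfied.
Vote: requires two-thirds of the votes cast (796 − 35 abstaining = 761); 2/3 of 761 = 507.33, rounded up to 508, so 508 needed; 506 in favor. Not satisfied.

Invalid — vote requirement not satisfied.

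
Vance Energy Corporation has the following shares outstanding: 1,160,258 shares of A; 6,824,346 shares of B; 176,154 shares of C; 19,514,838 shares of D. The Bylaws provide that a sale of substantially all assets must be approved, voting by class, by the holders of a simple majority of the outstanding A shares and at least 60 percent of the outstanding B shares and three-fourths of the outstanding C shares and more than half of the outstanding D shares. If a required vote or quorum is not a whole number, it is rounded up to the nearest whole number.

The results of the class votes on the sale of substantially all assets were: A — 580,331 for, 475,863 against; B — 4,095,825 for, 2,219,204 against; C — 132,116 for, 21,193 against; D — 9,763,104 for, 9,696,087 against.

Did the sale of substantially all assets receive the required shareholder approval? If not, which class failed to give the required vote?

Approved — every class gave the required vote.

A: a majority of 1160258 is 580130; 580,130 required, 580,331 in favor — approved.
B: 3/5 of 6824346 = 4094607.60, rounded up to 4094608; 4,094,608 required, 4,095,825 in favor — approved.
C: 3/4 of 176154 = 132115.50, rounded up to 132116; 132,116 required, 132,116 in favor — approved.
D: a majority of 19514838 is 9757420; 9,757,420 required, 9,763,104 in favor — approved.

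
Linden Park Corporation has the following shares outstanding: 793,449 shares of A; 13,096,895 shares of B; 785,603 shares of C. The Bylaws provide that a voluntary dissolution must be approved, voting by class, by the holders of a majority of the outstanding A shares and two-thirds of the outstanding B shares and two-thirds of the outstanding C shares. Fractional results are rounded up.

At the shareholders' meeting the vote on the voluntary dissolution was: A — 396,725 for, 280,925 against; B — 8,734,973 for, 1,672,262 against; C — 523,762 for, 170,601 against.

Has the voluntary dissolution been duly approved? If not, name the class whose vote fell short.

A: a majority of 793449 is 396725; 396,725 required, 396,725 in favor — approved.
B: 2/3 of 13096895 = 8731263.33, rounded up to 8731264; 8,731,264 required, 8,734,973 in favor — approved.
C: 2/3 of 785603 = 523735.33, rounded up to 523736; 523,736 required, 523,762 in favor — approved.

Approved — every class gave the required vote.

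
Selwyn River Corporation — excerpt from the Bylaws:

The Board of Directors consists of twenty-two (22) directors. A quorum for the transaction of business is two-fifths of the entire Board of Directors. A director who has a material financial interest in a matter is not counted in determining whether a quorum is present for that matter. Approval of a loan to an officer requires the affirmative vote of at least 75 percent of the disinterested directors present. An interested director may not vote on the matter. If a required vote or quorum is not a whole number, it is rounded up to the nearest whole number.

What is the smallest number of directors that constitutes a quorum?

9

2/5 of 22 = 8.80, rounded up to 9.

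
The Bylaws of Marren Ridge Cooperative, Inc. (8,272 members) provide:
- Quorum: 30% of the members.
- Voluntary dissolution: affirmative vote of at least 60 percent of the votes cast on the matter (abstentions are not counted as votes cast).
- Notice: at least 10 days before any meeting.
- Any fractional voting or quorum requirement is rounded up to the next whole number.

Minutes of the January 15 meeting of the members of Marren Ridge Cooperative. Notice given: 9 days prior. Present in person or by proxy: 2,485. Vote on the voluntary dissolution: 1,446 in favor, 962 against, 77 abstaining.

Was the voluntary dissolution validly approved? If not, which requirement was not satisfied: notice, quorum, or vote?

Invalid — notice requirement not satisfied.

Notice: 9 days given; 10 required. Not satisfied.
Quorum: 30% of 8,272 = 2,481.60, rounded up to 2,482; 2,485 present. Satisfied.
Vote: requires three-fifths of the votes cast (2,485 − 77 abstaining = 2,408); 3/5 of 2408 = 1444.80, rounded up to 1445, so 1,445 needed; 1,446 in favor. Satisfied.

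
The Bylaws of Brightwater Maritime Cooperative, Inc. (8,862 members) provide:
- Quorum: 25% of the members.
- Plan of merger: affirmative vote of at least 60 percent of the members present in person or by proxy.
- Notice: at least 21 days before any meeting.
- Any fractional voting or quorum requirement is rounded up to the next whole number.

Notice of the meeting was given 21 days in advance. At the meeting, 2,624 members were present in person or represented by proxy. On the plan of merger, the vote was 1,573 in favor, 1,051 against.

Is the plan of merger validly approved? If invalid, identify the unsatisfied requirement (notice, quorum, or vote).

Invalid — vote requirement not satisfied.

Notice: 21 days given; 21 required. Satisfied.
Quorum: 25% of 8,862 = 2,215.50, rounded up to 2,216; 2,624 present. Satisfied.
Vote: requires three-fifths of those present (2,624); 3/5 of 2624 = 1574.40, rounded up to 1575, so 1,575 needed; 1,573 in favor. Not satisfied.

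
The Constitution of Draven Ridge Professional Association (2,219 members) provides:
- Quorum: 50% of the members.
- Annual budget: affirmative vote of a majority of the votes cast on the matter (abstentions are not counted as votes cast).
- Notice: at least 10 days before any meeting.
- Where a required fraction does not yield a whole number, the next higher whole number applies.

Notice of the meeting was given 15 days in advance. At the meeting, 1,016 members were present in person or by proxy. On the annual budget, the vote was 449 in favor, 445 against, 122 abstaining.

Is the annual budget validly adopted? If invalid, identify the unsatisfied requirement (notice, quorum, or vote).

Notice: 15 days given; 10 required. Satisfied.
Quorum: 50% of 2,219 = 1,109.50, rounded up to 1,110; 1,016 present. Not satisfied.
Vote: requires a majority of the votes cast (1,016 − 122 abstaining = 894); a majority of 894 is 448, so 448 needed; 449 in favor. Satisfied.

Invalid — quorum requirement not satisfied.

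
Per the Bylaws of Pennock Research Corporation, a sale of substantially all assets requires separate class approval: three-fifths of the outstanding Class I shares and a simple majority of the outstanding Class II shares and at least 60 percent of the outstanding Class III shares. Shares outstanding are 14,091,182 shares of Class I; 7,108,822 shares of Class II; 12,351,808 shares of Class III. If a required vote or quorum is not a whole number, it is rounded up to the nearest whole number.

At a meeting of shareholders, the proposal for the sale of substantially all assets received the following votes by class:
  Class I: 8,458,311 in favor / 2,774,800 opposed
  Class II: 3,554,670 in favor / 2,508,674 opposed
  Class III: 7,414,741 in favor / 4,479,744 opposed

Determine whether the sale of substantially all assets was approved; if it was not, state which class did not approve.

Class I: 3/5 of 14091182 = 8454709.20, rounded up to 8454710; 8,454,710 required, 8,458,311 in favor — approved.
Class II: a majority of 7108822 is 3554412; 3,554,412 required, 3,554,670 in favor — approved.
Class III: 3/5 of 12351808 = 7411084.80, rounded up to 7411085; 7,411,085 required, 7,414,741 in favor — approved.

Approved — every class gave the required vote.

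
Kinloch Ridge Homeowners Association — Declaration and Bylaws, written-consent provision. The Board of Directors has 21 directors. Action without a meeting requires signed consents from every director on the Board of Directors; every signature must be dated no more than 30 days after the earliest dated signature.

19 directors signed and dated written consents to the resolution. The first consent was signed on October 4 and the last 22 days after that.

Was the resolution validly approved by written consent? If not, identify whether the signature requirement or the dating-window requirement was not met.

Not effective — insufficient signatures.

Signatures required: all of 21 — unanimous means all 21, so 21 needed; 19 signed. Insufficient.
Dating window: the latest signature is 22 days after the earliest; the limit is 30 days. Within the window.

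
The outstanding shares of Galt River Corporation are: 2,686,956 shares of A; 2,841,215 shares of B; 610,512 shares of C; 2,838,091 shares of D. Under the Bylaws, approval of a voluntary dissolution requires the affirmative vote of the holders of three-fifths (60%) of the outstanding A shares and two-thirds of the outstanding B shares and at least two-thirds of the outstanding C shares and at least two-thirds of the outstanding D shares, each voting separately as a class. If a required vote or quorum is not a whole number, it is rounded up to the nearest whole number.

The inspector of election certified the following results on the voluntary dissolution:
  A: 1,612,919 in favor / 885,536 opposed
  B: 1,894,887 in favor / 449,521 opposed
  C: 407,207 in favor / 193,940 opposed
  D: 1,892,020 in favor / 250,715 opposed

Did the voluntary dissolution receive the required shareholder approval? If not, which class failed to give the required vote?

A: 3/5 of 2686956 = 1612173.60, rounded up to 1612174; 1,612,174 required, 1,612,919 in favor — approved.
B: 2/3 of 2841215 = 1894143.33, rounded up to 1894144; 1,894,144 required, 1,894,887 in favor — approved.
C: 2/3 of 610512 = 407008; 407,008 required, 407,207 in favor — approved.
D: 2/3 of 2838091 = 1892060.67, rounded up to 1892061; 1,892,061 required, 1,892,020 in favor — not approved.

Not approved — the D shares did not give the required vote.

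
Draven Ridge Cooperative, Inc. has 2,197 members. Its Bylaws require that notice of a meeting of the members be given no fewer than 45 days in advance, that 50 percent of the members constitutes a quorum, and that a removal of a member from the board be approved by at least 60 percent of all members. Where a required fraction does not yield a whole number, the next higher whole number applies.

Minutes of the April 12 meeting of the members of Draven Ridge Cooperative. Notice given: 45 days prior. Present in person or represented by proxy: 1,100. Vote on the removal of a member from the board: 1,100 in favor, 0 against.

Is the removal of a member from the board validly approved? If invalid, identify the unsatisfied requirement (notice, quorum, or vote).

Invalid — vote requirement not satisfied.

Notice: 45 days given; 45 required. Satisfied.
Quorum: 50% of 2,197 = 1,098.50, rounded up to 1,099; 1,100 present. Satisfied.
Vote: requires three-fifths of all members (2,197); 3/5 of 2197 = 1318.20, rounded up to 1319, so 1,319 needed; 1,100 in favor. Not satisfied.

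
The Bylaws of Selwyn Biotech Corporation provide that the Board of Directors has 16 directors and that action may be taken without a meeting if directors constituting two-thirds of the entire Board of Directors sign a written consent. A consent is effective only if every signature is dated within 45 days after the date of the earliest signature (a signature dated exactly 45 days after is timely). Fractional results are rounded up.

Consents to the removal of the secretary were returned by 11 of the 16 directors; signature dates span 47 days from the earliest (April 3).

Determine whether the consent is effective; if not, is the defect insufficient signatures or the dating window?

Not effective — dating-window requirement not satisfied.

Signatures required: two-thirds of 16 — 2/3 of 16 = 10.67, rounded up to 11, so 11 needed; 11 signed. Sufficient.
Dating window: the latest signature is 47 days after the earliest; the limit is 45 days. Outside the window.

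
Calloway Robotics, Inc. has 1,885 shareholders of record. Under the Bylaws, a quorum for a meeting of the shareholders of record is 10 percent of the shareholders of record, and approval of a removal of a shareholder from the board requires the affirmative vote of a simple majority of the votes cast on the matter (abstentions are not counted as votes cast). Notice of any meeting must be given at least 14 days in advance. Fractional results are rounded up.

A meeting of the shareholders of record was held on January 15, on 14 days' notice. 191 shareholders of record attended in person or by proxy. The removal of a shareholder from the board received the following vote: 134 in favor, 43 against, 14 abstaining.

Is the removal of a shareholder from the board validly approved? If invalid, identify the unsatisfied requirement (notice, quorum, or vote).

Valid — all requirements satisfied.

Notice: 14 days given; 14 required. Satisfied.
Quorum: 10% of 1,885 = 188.50, rounded up to 189; 191 present. Satisfied.
Vote: requires a majority of the votes cast (191 − 14 abstaining = 177); a majority of 177 is 89, so 89 needed; 134 in favor. Satisfied.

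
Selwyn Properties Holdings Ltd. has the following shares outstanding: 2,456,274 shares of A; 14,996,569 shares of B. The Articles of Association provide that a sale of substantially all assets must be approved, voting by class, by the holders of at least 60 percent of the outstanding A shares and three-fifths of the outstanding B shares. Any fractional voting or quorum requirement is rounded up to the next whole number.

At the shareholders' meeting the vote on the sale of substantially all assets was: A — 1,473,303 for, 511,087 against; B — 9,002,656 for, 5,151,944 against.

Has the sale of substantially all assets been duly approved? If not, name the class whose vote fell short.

A: 3/5 of 2456274 = 1473764.40, rounded up to 1473765; 1,473,765 required, 1,473,303 in favor — not approved.
B: 3/5 of 14996569 = 8997941.40, rounded up to 8997942; 8,997,942 required, 9,002,656 in favor — approved.

Not approved — the A shares did not give the required vote.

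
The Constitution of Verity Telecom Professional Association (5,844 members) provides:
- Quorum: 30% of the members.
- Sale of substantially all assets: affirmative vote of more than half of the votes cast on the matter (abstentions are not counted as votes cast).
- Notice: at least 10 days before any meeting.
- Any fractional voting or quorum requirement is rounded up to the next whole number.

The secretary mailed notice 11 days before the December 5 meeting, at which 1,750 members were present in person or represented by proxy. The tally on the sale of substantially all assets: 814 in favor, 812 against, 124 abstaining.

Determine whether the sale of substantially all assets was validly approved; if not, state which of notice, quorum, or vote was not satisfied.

Notice: 11 days given; 10 required. Satisfied.
Quorum: 30% of 5,844 = 1,753.20, rounded up to 1,754; 1,750 present. Not satisfied.
Vote: requires a majority of the votes cast (1,750 − 124 abstaining = 1,626); a majority of 1626 is 814, so 814 needed; 814 in favor. Satisfied.

Invalid — quorum requirement not satisfied.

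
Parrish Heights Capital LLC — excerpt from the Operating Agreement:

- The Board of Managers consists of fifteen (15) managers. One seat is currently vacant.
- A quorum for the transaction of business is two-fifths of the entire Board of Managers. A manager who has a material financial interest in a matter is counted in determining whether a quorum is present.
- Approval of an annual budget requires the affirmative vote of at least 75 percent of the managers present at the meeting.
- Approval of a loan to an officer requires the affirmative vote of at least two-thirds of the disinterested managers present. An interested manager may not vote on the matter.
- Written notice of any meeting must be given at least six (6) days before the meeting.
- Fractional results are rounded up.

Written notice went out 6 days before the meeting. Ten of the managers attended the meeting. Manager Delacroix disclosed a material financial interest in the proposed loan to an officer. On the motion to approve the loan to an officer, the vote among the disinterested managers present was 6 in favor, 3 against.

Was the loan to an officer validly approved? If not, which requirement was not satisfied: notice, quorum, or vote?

Valid — all requirements satisfied.

Notice: 6 days given; 6 required (6 ≥ 6). Satisfied.
Quorum: 10 present (interested managers count toward quorum); quorum is 6. Satisfied.
Vote: the loan to an officer requires two-thirds of the disinterested managers present (10 − 1 = 9). 2/3 of 9 = 6, so 6 affirmative votes are needed; 6 voted in favor. Satisfied.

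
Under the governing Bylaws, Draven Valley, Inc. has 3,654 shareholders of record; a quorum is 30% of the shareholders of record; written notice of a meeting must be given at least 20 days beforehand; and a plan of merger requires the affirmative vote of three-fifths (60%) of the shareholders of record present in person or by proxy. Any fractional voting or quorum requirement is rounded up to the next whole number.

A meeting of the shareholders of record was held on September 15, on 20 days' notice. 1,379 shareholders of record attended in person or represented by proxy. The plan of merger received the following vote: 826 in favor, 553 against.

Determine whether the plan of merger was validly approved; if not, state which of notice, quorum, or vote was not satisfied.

Invalid — vote requirement not satisfied.

Notice: 20 days given; 20 required. Satisfied.
Quorum: 30% of 3,654 = 1,096.20, rounded up to 1,097; 1,379 present. Satisfied.
Vote: requires three-fifths of those present (1,379); 3/5 of 1379 = 827.40, rounded up to 828, so 828 needed; 826 in favor. Not satisfied.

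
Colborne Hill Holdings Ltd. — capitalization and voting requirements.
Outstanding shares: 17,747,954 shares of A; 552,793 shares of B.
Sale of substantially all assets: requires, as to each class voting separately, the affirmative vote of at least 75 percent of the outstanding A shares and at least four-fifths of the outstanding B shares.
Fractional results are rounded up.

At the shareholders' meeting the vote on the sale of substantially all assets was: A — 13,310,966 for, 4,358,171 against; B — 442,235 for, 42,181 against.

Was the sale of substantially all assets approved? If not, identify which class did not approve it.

Approved — every class gave the required vote.

A: 3/4 of 17747954 = 13310965.50, rounded up to 13310966; 13,310,966 required, 13,310,966 in favor — approved.
B: 4/5 of 552793 = 442234.40, rounded up to 442235; 442,235 required, 442,235 in favor — approved.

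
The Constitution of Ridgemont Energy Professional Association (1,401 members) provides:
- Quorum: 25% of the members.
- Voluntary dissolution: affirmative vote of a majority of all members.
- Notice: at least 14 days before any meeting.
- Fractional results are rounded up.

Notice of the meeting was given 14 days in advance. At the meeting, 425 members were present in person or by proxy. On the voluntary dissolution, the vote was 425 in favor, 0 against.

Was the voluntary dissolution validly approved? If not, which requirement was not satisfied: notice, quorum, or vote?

Notice: 14 days given; 14 required. Satisfied.
Quorum: 25% of 1,401 = 350.25, rounded up to 351; 425 present. Satisfied.
Vote: requires a majority of all members (1,401); a majority of 1401 is 701, so 701 needed; 425 in favor. Not satisfied.

Invalid — vote requirement not satisfied.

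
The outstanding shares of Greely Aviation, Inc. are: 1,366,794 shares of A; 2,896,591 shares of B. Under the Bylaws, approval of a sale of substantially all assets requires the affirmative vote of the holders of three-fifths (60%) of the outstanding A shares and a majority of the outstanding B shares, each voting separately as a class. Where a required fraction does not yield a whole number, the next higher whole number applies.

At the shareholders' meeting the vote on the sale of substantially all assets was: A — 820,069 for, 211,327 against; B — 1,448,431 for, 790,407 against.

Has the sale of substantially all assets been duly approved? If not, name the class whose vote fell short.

Not approved — the A shares did not give the required vote.

A: 3/5 of 1366794 = 820076.40, rounded up to 820077; 820,077 required, 820,069 in favor — not approved.
B: a majority of 2896591 is 1448296; 1,448,296 required, 1,448,431 in favor — approved.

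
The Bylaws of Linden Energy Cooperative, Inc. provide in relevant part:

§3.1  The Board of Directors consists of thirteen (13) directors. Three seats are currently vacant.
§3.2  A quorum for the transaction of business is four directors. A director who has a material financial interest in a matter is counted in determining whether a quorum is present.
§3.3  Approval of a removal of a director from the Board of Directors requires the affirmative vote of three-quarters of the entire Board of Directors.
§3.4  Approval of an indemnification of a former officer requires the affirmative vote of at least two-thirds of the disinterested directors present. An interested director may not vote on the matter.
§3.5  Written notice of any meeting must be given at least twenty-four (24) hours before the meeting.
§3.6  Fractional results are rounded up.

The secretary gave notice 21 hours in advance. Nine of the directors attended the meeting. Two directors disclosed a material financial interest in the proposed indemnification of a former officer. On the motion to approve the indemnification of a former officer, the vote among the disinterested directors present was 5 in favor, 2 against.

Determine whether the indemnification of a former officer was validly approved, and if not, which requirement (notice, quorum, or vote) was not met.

Invalid — notice requirement not satisfied.

Notice: 21 hours given; 24 required (21 < 24). Not satisfied.
Quorum: 9 present (interested directors count toward quorum); quorum is 4. Satisfied.
Vote: the indemnification of a former officer requires two-thirds of the disinterested directors present (9 − 2 = 7). 2/3 of 7 = 4.67, rounded up to 5, so 5 affirmative votes are needed; 5 voted in favor. Satisfied.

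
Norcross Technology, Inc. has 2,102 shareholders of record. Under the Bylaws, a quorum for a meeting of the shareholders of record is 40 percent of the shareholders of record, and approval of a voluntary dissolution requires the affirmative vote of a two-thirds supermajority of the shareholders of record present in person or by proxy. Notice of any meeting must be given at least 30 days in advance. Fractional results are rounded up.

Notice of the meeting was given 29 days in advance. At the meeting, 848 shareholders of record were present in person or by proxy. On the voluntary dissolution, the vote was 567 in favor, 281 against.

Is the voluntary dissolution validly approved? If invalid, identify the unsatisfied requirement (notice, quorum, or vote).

Notice: 29 days given; 30 required. Not satisfied.
Quorum: 40% of 2,102 = 840.80, rounded up to 841; 848 present. Satisfied.
Vote: requires two-thirds of those present (848); 2/3 of 848 = 565.33, rounded up to 566, so 566 needed; 567 in favor. Satisfied.

Invalid — notice requirement not satisfied.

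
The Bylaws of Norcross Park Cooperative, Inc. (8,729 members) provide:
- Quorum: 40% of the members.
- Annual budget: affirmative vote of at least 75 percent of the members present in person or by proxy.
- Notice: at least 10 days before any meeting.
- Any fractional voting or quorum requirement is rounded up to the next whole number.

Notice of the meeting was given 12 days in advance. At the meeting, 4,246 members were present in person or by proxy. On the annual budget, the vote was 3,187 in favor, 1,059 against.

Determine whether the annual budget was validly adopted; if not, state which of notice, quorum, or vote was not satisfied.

Notice: 12 days given; 10 required. Satisfied.
Quorum: 40% of 8,729 = 3,491.60, rounded up to 3,492; 4,246 present. Satisfied.
Vote: requires three-fourths of those present (4,246); 3/4 of 4246 = 3184.50, rounded up to 3185, so 3,185 needed; 3,187 in favor. Satisfied.

Valid — all requirements satisfied.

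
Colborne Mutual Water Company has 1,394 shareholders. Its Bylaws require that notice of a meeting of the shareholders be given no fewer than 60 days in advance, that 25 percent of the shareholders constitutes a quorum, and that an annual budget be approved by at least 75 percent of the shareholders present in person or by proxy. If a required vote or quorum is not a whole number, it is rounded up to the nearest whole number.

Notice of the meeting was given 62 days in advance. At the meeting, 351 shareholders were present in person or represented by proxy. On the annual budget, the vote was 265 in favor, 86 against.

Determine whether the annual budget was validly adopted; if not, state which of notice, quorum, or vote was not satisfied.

Notice: 62 days given; 60 required. Satisfied.
Quorum: 25% of 1,394 = 348.50, rounded up to 349; 351 present. Satisfied.
Vote: requires three-fourths of those present (351); 3/4 of 351 = 263.25, rounded up to 264, so 264 needed; 265 in favor. Satisfied.

Valid — all requirements satisfied.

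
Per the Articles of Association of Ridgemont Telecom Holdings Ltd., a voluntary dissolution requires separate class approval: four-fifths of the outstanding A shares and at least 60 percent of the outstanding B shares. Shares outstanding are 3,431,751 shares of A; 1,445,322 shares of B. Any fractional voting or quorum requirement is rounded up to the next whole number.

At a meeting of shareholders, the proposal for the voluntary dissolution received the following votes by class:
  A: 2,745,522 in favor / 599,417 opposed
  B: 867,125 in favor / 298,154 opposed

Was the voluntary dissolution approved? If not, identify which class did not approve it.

Not approved — the B shares did not give the required vote.

A: 4/5 of 3431751 = 2745400.80, rounded up to 2745401; 2,745,401 required, 2,745,522 in favor — approved.
B: 3/5 of 1445322 = 867193.20, rounded up to 867194; 867,194 required, 867,125 in favor — not approved.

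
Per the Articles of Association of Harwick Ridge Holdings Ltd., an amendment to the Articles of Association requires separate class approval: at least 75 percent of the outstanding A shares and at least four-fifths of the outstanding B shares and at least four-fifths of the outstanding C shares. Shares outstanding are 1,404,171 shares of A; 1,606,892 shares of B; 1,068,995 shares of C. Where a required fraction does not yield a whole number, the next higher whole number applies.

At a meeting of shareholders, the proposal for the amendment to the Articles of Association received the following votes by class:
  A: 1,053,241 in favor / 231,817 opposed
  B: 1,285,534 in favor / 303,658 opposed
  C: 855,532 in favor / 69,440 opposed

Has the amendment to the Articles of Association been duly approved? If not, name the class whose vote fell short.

Approved — every class gave the required vote.

A: 3/4 of 1404171 = 1053128.25, rounded up to 1053129; 1,053,129 required, 1,053,241 in favor — approved.
B: 4/5 of 1606892 = 1285513.60, rounded up to 1285514; 1,285,514 required, 1,285,534 in favor — approved.
C: 4/5 of 1068995 = 855196; 855,196 required, 855,532 in favor — approved.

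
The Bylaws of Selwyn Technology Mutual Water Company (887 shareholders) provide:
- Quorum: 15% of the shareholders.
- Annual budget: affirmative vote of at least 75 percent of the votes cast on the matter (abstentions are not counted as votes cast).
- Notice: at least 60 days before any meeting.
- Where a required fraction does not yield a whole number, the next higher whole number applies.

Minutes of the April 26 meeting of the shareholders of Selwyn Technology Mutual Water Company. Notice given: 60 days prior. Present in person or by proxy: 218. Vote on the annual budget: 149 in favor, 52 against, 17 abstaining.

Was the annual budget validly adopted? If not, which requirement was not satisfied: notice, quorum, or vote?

Notice: 60 days given; 60 required. Satisfied.
Quorum: 15% of 887 = 133.05, rounded up to 134; 218 present. Satisfied.
Vote: requires three-fourths of the votes cast (218 − 17 abstaining = 201); 3/4 of 201 = 150.75, rounded up to 151, so 151 needed; 149 in favor. Not satisfied.

Invalid — vote requirement not satisfied.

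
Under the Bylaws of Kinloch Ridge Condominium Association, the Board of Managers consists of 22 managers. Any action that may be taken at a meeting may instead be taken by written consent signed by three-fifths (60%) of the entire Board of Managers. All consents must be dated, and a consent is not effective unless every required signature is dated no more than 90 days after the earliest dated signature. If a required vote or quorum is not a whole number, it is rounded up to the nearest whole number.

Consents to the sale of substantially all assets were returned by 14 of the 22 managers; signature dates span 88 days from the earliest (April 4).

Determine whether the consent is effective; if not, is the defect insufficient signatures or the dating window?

Effective — both the signature and dating-window requirements are satisfied.

Signatures required: three-fifths (60%) of 22 — 3/5 of 22 = 13.20, rounded up to 14, so 14 needed; 14 signed. Sufficient.
Dating window: the latest signature is 88 days after the earliest; the limit is 90 days. Within the window.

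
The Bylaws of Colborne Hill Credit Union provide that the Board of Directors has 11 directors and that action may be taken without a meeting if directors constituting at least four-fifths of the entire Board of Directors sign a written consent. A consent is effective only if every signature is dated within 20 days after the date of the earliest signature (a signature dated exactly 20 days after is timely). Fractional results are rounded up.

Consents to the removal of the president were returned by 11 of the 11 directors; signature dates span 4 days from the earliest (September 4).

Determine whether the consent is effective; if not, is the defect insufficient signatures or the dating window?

Signatures required: at least four-fifths of 11 — 4/5 of 11 = 8.80, rounded up to 9, so 9 needed; 11 signed. Sufficient.
Dating window: the latest signature is 4 days after the earliest; the limit is 20 days. Within the window.

Effective — both the signature and dating-window requirements are satisfied.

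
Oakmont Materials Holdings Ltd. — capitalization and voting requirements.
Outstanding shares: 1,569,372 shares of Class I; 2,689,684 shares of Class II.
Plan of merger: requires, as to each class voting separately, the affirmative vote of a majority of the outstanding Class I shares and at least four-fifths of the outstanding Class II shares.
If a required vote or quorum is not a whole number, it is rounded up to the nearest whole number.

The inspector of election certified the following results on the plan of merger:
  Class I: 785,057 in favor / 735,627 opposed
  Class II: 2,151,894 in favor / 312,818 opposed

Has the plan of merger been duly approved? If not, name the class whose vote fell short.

Approved — every class gave the required vote.

Class I: a majority of 1569372 is 784687; 784,687 required, 785,057 in favor — approved.
Class II: 4/5 of 2689684 = 2151747.20, rounded up to 2151748; 2,151,748 required, 2,151,894 in favor — approved.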